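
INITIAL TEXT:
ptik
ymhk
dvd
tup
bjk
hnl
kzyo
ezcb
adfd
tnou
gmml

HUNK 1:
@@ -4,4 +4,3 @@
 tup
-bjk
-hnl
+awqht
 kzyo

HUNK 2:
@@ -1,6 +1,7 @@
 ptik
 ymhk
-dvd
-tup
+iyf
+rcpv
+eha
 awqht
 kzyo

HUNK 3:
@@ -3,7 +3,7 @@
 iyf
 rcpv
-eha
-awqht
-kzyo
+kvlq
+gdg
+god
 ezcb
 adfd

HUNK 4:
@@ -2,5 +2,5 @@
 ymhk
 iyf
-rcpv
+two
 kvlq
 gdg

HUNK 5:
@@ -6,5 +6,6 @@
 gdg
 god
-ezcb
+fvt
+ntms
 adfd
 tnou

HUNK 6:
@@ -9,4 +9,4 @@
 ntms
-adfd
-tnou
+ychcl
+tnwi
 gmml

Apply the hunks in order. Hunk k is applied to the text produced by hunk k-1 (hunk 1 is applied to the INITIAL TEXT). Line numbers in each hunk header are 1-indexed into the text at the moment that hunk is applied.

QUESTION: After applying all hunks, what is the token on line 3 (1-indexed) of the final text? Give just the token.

Hunk 1: at line 4 remove [bjk,hnl] add [awqht] -> 10 lines: ptik ymhk dvd tup awqht kzyo ezcb adfd tnou gmml
Hunk 2: at line 1 remove [dvd,tup] add [iyf,rcpv,eha] -> 11 lines: ptik ymhk iyf rcpv eha awqht kzyo ezcb adfd tnou gmml
Hunk 3: at line 3 remove [eha,awqht,kzyo] add [kvlq,gdg,god] -> 11 lines: ptik ymhk iyf rcpv kvlq gdg god ezcb adfd tnou gmml
Hunk 4: at line 2 remove [rcpv] add [two] -> 11 lines: ptik ymhk iyf two kvlq gdg god ezcb adfd tnou gmml
Hunk 5: at line 6 remove [ezcb] add [fvt,ntms] -> 12 lines: ptik ymhk iyf two kvlq gdg god fvt ntms adfd tnou gmml
Hunk 6: at line 9 remove [adfd,tnou] add [ychcl,tnwi] -> 12 lines: ptik ymhk iyf two kvlq gdg god fvt ntms ychcl tnwi gmml
Final line 3: iyf

Answer: iyf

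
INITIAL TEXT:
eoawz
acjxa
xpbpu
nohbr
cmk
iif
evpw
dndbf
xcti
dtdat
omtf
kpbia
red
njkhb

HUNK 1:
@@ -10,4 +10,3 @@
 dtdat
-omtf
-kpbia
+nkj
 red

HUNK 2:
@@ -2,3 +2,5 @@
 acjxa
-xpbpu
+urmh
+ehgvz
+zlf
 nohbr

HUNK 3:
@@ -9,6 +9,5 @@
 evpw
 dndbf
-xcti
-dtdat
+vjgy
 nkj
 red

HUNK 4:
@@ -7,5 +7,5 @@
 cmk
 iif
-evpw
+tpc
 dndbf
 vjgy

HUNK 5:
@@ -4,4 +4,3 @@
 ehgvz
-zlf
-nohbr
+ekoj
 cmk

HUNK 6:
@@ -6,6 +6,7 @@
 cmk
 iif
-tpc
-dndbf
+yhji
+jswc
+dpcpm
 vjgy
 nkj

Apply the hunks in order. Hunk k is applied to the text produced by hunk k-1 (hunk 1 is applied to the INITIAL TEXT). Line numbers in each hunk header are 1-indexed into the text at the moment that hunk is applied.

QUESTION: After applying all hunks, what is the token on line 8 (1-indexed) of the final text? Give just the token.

Hunk 1: at line 10 remove [omtf,kpbia] add [nkj] -> 13 lines: eoawz acjxa xpbpu nohbr cmk iif evpw dndbf xcti dtdat nkj red njkhb
Hunk 2: at line 2 remove [xpbpu] add [urmh,ehgvz,zlf] -> 15 lines: eoawz acjxa urmh ehgvz zlf nohbr cmk iif evpw dndbf xcti dtdat nkj red njkhb
Hunk 3: at line 9 remove [xcti,dtdat] add [vjgy] -> 14 lines: eoawz acjxa urmh ehgvz zlf nohbr cmk iif evpw dndbf vjgy nkj red njkhb
Hunk 4: at line 7 remove [evpw] add [tpc] -> 14 lines: eoawz acjxa urmh ehgvz zlf nohbr cmk iif tpc dndbf vjgy nkj red njkhb
Hunk 5: at line 4 remove [zlf,nohbr] add [ekoj] -> 13 lines: eoawz acjxa urmh ehgvz ekoj cmk iif tpc dndbf vjgy nkj red njkhb
Hunk 6: at line 6 remove [tpc,dndbf] add [yhji,jswc,dpcpm] -> 14 lines: eoawz acjxa urmh ehgvz ekoj cmk iif yhji jswc dpcpm vjgy nkj red njkhb
Final line 8: yhji

Answer: yhji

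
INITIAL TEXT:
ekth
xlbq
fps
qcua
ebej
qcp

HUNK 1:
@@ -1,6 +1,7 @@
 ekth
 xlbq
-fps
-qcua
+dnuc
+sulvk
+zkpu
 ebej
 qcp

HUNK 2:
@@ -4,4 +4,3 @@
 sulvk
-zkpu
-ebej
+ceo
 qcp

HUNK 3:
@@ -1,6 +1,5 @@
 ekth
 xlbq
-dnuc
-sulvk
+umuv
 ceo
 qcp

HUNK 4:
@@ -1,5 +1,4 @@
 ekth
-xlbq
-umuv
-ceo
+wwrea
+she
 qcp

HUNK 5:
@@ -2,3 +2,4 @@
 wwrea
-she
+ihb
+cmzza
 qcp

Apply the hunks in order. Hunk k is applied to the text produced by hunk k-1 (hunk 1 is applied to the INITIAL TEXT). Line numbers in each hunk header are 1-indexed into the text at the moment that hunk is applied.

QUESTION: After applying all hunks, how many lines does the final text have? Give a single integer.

Answer: 5

Derivation:
Hunk 1: at line 1 remove [fps,qcua] add [dnuc,sulvk,zkpu] -> 7 lines: ekth xlbq dnuc sulvk zkpu ebej qcp
Hunk 2: at line 4 remove [zkpu,ebej] add [ceo] -> 6 lines: ekth xlbq dnuc sulvk ceo qcp
Hunk 3: at line 1 remove [dnuc,sulvk] add [umuv] -> 5 lines: ekth xlbq umuv ceo qcp
Hunk 4: at line 1 remove [xlbq,umuv,ceo] add [wwrea,she] -> 4 lines: ekth wwrea she qcp
Hunk 5: at line 2 remove [she] add [ihb,cmzza] -> 5 lines: ekth wwrea ihb cmzza qcp
Final line count: 5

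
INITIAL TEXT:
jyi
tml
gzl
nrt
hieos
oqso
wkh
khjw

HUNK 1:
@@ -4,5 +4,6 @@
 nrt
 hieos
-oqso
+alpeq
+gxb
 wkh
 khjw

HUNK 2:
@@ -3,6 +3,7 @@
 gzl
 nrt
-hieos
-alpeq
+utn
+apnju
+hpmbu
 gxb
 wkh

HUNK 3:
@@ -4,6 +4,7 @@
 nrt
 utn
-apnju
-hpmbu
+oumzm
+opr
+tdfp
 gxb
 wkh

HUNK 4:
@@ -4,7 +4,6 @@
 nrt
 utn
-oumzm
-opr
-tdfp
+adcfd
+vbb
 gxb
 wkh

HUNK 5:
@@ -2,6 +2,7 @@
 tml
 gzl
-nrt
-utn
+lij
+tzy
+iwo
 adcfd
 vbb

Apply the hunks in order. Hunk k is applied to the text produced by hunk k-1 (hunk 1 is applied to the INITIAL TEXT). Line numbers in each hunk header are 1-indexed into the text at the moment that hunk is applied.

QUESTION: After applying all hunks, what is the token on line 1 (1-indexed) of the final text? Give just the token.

Hunk 1: at line 4 remove [oqso] add [alpeq,gxb] -> 9 lines: jyi tml gzl nrt hieos alpeq gxb wkh khjw
Hunk 2: at line 3 remove [hieos,alpeq] add [utn,apnju,hpmbu] -> 10 lines: jyi tml gzl nrt utn apnju hpmbu gxb wkh khjw
Hunk 3: at line 4 remove [apnju,hpmbu] add [oumzm,opr,tdfp] -> 11 lines: jyi tml gzl nrt utn oumzm opr tdfp gxb wkh khjw
Hunk 4: at line 4 remove [oumzm,opr,tdfp] add [adcfd,vbb] -> 10 lines: jyi tml gzl nrt utn adcfd vbb gxb wkh khjw
Hunk 5: at line 2 remove [nrt,utn] add [lij,tzy,iwo] -> 11 lines: jyi tml gzl lij tzy iwo adcfd vbb gxb wkh khjw
Final line 1: jyi

Answer: jyi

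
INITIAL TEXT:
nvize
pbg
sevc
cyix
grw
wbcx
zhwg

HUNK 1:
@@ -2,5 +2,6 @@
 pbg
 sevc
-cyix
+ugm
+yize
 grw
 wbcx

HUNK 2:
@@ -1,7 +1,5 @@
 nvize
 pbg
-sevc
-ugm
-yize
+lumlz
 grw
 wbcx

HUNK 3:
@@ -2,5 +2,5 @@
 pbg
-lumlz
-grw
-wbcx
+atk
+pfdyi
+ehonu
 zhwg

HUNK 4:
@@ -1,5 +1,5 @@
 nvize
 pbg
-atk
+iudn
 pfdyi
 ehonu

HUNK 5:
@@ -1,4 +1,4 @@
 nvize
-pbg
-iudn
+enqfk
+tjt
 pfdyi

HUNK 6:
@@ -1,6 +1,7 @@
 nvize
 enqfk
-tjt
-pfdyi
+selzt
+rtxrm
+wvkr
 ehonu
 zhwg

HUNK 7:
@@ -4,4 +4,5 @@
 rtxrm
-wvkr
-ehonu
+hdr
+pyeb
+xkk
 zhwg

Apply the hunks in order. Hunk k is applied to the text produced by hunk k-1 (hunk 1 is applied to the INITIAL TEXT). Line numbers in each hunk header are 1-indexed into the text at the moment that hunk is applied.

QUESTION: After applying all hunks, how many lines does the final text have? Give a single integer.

Hunk 1: at line 2 remove [cyix] add [ugm,yize] -> 8 lines: nvize pbg sevc ugm yize grw wbcx zhwg
Hunk 2: at line 1 remove [sevc,ugm,yize] add [lumlz] -> 6 lines: nvize pbg lumlz grw wbcx zhwg
Hunk 3: at line 2 remove [lumlz,grw,wbcx] add [atk,pfdyi,ehonu] -> 6 lines: nvize pbg atk pfdyi ehonu zhwg
Hunk 4: at line 1 remove [atk] add [iudn] -> 6 lines: nvize pbg iudn pfdyi ehonu zhwg
Hunk 5: at line 1 remove [pbg,iudn] add [enqfk,tjt] -> 6 lines: nvize enqfk tjt pfdyi ehonu zhwg
Hunk 6: at line 1 remove [tjt,pfdyi] add [selzt,rtxrm,wvkr] -> 7 lines: nvize enqfk selzt rtxrm wvkr ehonu zhwg
Hunk 7: at line 4 remove [wvkr,ehonu] add [hdr,pyeb,xkk] -> 8 lines: nvize enqfk selzt rtxrm hdr pyeb xkk zhwg
Final line count: 8

Answer: 8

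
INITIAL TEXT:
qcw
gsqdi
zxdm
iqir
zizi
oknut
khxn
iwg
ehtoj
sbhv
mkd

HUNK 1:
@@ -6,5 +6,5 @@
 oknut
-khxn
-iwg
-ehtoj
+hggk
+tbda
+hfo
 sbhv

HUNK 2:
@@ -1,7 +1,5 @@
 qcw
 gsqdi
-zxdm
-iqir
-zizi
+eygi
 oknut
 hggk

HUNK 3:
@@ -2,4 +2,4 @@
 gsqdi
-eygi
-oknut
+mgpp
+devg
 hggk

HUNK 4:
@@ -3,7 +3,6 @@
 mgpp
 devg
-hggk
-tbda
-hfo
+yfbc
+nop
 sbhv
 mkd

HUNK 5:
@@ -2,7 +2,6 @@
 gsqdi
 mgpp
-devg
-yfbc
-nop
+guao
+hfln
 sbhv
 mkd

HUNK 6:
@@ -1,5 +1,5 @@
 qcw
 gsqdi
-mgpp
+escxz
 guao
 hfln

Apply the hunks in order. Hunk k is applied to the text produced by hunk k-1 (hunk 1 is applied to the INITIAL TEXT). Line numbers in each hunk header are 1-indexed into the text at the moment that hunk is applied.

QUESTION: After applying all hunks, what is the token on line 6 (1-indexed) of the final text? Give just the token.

Hunk 1: at line 6 remove [khxn,iwg,ehtoj] add [hggk,tbda,hfo] -> 11 lines: qcw gsqdi zxdm iqir zizi oknut hggk tbda hfo sbhv mkd
Hunk 2: at line 1 remove [zxdm,iqir,zizi] add [eygi] -> 9 lines: qcw gsqdi eygi oknut hggk tbda hfo sbhv mkd
Hunk 3: at line 2 remove [eygi,oknut] add [mgpp,devg] -> 9 lines: qcw gsqdi mgpp devg hggk tbda hfo sbhv mkd
Hunk 4: at line 3 remove [hggk,tbda,hfo] add [yfbc,nop] -> 8 lines: qcw gsqdi mgpp devg yfbc nop sbhv mkd
Hunk 5: at line 2 remove [devg,yfbc,nop] add [guao,hfln] -> 7 lines: qcw gsqdi mgpp guao hfln sbhv mkd
Hunk 6: at line 1 remove [mgpp] add [escxz] -> 7 lines: qcw gsqdi escxz guao hfln sbhv mkd
Final line 6: sbhv

Answer: sbhv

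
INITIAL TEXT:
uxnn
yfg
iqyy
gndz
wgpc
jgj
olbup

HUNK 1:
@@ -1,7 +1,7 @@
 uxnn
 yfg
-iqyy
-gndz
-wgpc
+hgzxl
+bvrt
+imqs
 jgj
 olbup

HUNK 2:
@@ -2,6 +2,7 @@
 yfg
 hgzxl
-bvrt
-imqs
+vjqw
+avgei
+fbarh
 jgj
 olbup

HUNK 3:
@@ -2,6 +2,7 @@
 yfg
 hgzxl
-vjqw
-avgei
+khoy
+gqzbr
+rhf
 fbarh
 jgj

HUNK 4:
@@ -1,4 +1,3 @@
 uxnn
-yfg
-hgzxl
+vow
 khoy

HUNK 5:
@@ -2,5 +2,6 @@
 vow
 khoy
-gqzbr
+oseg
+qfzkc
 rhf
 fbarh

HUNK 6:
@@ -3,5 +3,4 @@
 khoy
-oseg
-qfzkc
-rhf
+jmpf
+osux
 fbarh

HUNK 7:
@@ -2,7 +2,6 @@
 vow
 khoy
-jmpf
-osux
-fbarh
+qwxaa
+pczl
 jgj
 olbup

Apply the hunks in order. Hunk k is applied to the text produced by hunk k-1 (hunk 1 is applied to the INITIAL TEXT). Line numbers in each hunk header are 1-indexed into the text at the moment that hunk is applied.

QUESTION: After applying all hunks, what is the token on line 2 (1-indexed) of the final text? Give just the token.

Answer: vow

Derivation:
Hunk 1: at line 1 remove [iqyy,gndz,wgpc] add [hgzxl,bvrt,imqs] -> 7 lines: uxnn yfg hgzxl bvrt imqs jgj olbup
Hunk 2: at line 2 remove [bvrt,imqs] add [vjqw,avgei,fbarh] -> 8 lines: uxnn yfg hgzxl vjqw avgei fbarh jgj olbup
Hunk 3: at line 2 remove [vjqw,avgei] add [khoy,gqzbr,rhf] -> 9 lines: uxnn yfg hgzxl khoy gqzbr rhf fbarh jgj olbup
Hunk 4: at line 1 remove [yfg,hgzxl] add [vow] -> 8 lines: uxnn vow khoy gqzbr rhf fbarh jgj olbup
Hunk 5: at line 2 remove [gqzbr] add [oseg,qfzkc] -> 9 lines: uxnn vow khoy oseg qfzkc rhf fbarh jgj olbup
Hunk 6: at line 3 remove [oseg,qfzkc,rhf] add [jmpf,osux] -> 8 lines: uxnn vow khoy jmpf osux fbarh jgj olbup
Hunk 7: at line 2 remove [jmpf,osux,fbarh] add [qwxaa,pczl] -> 7 lines: uxnn vow khoy qwxaa pczl jgj olbup
Final line 2: vow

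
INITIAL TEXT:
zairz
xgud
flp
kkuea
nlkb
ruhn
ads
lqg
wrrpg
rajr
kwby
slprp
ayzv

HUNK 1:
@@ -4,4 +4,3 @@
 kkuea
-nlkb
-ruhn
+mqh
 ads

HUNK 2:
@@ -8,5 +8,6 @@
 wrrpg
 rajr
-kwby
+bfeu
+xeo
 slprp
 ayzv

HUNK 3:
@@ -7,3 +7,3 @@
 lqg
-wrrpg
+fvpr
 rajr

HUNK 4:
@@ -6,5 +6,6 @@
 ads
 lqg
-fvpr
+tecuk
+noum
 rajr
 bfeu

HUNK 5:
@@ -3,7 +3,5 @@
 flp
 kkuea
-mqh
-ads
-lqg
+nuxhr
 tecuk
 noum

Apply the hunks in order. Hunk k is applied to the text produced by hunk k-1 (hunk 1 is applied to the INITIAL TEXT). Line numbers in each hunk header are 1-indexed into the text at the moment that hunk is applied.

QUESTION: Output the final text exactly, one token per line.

Answer: zairz
xgud
flp
kkuea
nuxhr
tecuk
noum
rajr
bfeu
xeo
slprp
ayzv

Derivation:
Hunk 1: at line 4 remove [nlkb,ruhn] add [mqh] -> 12 lines: zairz xgud flp kkuea mqh ads lqg wrrpg rajr kwby slprp ayzv
Hunk 2: at line 8 remove [kwby] add [bfeu,xeo] -> 13 lines: zairz xgud flp kkuea mqh ads lqg wrrpg rajr bfeu xeo slprp ayzv
Hunk 3: at line 7 remove [wrrpg] add [fvpr] -> 13 lines: zairz xgud flp kkuea mqh ads lqg fvpr rajr bfeu xeo slprp ayzv
Hunk 4: at line 6 remove [fvpr] add [tecuk,noum] -> 14 lines: zairz xgud flp kkuea mqh ads lqg tecuk noum rajr bfeu xeo slprp ayzv
Hunk 5: at line 3 remove [mqh,ads,lqg] add [nuxhr] -> 12 lines: zairz xgud flp kkuea nuxhr tecuk noum rajr bfeu xeo slprp ayzv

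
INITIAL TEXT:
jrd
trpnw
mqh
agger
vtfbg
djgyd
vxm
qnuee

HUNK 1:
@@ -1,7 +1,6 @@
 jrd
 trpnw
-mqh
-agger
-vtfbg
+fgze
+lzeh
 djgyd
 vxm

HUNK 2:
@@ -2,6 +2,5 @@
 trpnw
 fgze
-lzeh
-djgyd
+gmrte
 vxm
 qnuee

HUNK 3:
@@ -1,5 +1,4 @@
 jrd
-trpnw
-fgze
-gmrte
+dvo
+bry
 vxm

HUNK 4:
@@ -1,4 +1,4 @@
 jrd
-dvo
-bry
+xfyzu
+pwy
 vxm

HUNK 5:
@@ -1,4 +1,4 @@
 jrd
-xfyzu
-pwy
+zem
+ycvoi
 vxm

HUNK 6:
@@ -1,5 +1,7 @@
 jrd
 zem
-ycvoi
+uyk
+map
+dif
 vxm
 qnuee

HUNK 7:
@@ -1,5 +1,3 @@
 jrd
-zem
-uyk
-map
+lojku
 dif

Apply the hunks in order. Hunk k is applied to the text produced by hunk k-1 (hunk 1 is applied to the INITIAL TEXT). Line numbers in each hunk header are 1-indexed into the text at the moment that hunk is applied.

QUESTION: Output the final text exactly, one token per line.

Hunk 1: at line 1 remove [mqh,agger,vtfbg] add [fgze,lzeh] -> 7 lines: jrd trpnw fgze lzeh djgyd vxm qnuee
Hunk 2: at line 2 remove [lzeh,djgyd] add [gmrte] -> 6 lines: jrd trpnw fgze gmrte vxm qnuee
Hunk 3: at line 1 remove [trpnw,fgze,gmrte] add [dvo,bry] -> 5 lines: jrd dvo bry vxm qnuee
Hunk 4: at line 1 remove [dvo,bry] add [xfyzu,pwy] -> 5 lines: jrd xfyzu pwy vxm qnuee
Hunk 5: at line 1 remove [xfyzu,pwy] add [zem,ycvoi] -> 5 lines: jrd zem ycvoi vxm qnuee
Hunk 6: at line 1 remove [ycvoi] add [uyk,map,dif] -> 7 lines: jrd zem uyk map dif vxm qnuee
Hunk 7: at line 1 remove [zem,uyk,map] add [lojku] -> 5 lines: jrd lojku dif vxm qnuee

Answer: jrd
lojku
dif
vxm
qnuee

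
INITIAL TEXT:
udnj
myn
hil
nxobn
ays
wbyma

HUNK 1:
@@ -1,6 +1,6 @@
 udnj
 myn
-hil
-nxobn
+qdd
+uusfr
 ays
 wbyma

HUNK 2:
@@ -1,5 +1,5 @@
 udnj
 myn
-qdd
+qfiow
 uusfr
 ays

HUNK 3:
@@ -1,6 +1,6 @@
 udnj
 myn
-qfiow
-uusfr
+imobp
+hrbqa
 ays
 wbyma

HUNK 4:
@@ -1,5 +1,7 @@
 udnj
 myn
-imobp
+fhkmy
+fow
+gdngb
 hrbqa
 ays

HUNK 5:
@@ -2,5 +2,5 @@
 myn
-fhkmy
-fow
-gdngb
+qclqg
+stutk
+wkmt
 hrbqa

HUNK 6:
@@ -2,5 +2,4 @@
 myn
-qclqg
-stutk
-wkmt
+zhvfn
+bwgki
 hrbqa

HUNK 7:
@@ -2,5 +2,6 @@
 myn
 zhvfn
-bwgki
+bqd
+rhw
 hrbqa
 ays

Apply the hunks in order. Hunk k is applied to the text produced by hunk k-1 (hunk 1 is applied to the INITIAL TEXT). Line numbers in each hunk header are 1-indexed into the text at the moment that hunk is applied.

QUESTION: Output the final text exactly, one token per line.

Answer: udnj
myn
zhvfn
bqd
rhw
hrbqa
ays
wbyma

Derivation:
Hunk 1: at line 1 remove [hil,nxobn] add [qdd,uusfr] -> 6 lines: udnj myn qdd uusfr ays wbyma
Hunk 2: at line 1 remove [qdd] add [qfiow] -> 6 lines: udnj myn qfiow uusfr ays wbyma
Hunk 3: at line 1 remove [qfiow,uusfr] add [imobp,hrbqa] -> 6 lines: udnj myn imobp hrbqa ays wbyma
Hunk 4: at line 1 remove [imobp] add [fhkmy,fow,gdngb] -> 8 lines: udnj myn fhkmy fow gdngb hrbqa ays wbyma
Hunk 5: at line 2 remove [fhkmy,fow,gdngb] add [qclqg,stutk,wkmt] -> 8 lines: udnj myn qclqg stutk wkmt hrbqa ays wbyma
Hunk 6: at line 2 remove [qclqg,stutk,wkmt] add [zhvfn,bwgki] -> 7 lines: udnj myn zhvfn bwgki hrbqa ays wbyma
Hunk 7: at line 2 remove [bwgki] add [bqd,rhw] -> 8 lines: udnj myn zhvfn bqd rhw hrbqa ays wbyma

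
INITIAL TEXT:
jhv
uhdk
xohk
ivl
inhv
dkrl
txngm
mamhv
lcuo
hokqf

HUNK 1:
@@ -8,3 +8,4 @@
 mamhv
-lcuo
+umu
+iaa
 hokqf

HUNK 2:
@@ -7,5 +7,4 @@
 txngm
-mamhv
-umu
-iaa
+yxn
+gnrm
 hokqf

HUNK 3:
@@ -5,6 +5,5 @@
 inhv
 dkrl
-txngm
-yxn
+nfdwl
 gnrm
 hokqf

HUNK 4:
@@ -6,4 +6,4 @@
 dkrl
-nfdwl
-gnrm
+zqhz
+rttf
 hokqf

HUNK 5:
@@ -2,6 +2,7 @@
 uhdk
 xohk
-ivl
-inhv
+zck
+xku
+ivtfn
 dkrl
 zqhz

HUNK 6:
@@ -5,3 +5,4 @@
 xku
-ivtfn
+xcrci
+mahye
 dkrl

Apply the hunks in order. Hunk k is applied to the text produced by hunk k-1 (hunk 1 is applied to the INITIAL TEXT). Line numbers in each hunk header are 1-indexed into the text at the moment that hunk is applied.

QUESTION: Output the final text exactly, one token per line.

Answer: jhv
uhdk
xohk
zck
xku
xcrci
mahye
dkrl
zqhz
rttf
hokqf

Derivation:
Hunk 1: at line 8 remove [lcuo] add [umu,iaa] -> 11 lines: jhv uhdk xohk ivl inhv dkrl txngm mamhv umu iaa hokqf
Hunk 2: at line 7 remove [mamhv,umu,iaa] add [yxn,gnrm] -> 10 lines: jhv uhdk xohk ivl inhv dkrl txngm yxn gnrm hokqf
Hunk 3: at line 5 remove [txngm,yxn] add [nfdwl] -> 9 lines: jhv uhdk xohk ivl inhv dkrl nfdwl gnrm hokqf
Hunk 4: at line 6 remove [nfdwl,gnrm] add [zqhz,rttf] -> 9 lines: jhv uhdk xohk ivl inhv dkrl zqhz rttf hokqf
Hunk 5: at line 2 remove [ivl,inhv] add [zck,xku,ivtfn] -> 10 lines: jhv uhdk xohk zck xku ivtfn dkrl zqhz rttf hokqf
Hunk 6: at line 5 remove [ivtfn] add [xcrci,mahye] -> 11 lines: jhv uhdk xohk zck xku xcrci mahye dkrl zqhz rttf hokqf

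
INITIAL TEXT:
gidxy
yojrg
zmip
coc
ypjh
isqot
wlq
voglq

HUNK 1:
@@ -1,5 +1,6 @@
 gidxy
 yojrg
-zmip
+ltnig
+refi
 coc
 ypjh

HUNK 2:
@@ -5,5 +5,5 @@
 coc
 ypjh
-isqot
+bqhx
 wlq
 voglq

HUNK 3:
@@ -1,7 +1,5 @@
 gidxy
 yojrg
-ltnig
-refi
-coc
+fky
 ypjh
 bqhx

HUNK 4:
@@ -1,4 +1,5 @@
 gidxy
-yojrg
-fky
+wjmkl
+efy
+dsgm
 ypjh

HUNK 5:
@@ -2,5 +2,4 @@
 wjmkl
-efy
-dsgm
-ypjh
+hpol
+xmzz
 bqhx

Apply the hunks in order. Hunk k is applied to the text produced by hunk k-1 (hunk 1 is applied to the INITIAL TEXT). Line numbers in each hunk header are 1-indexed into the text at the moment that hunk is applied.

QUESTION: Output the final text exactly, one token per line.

Answer: gidxy
wjmkl
hpol
xmzz
bqhx
wlq
voglq

Derivation:
Hunk 1: at line 1 remove [zmip] add [ltnig,refi] -> 9 lines: gidxy yojrg ltnig refi coc ypjh isqot wlq voglq
Hunk 2: at line 5 remove [isqot] add [bqhx] -> 9 lines: gidxy yojrg ltnig refi coc ypjh bqhx wlq voglq
Hunk 3: at line 1 remove [ltnig,refi,coc] add [fky] -> 7 lines: gidxy yojrg fky ypjh bqhx wlq voglq
Hunk 4: at line 1 remove [yojrg,fky] add [wjmkl,efy,dsgm] -> 8 lines: gidxy wjmkl efy dsgm ypjh bqhx wlq voglq
Hunk 5: at line 2 remove [efy,dsgm,ypjh] add [hpol,xmzz] -> 7 lines: gidxy wjmkl hpol xmzz bqhx wlq voglq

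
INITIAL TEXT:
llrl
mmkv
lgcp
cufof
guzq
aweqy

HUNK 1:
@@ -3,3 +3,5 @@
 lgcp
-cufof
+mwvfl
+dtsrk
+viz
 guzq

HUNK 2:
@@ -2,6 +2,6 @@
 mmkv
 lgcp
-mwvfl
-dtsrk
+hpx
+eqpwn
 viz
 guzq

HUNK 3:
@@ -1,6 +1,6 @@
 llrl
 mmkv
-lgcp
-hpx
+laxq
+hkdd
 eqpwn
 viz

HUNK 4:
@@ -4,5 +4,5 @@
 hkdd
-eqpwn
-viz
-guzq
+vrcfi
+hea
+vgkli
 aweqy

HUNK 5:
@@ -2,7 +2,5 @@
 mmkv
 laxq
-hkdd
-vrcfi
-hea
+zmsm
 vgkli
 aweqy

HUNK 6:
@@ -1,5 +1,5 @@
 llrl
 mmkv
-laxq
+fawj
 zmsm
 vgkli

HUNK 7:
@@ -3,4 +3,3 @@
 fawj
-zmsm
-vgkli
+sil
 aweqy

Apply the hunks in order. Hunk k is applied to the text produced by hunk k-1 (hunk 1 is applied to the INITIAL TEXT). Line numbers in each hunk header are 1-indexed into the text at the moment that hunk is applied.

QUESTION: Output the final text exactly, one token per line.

Answer: llrl
mmkv
fawj
sil
aweqy

Derivation:
Hunk 1: at line 3 remove [cufof] add [mwvfl,dtsrk,viz] -> 8 lines: llrl mmkv lgcp mwvfl dtsrk viz guzq aweqy
Hunk 2: at line 2 remove [mwvfl,dtsrk] add [hpx,eqpwn] -> 8 lines: llrl mmkv lgcp hpx eqpwn viz guzq aweqy
Hunk 3: at line 1 remove [lgcp,hpx] add [laxq,hkdd] -> 8 lines: llrl mmkv laxq hkdd eqpwn viz guzq aweqy
Hunk 4: at line 4 remove [eqpwn,viz,guzq] add [vrcfi,hea,vgkli] -> 8 lines: llrl mmkv laxq hkdd vrcfi hea vgkli aweqy
Hunk 5: at line 2 remove [hkdd,vrcfi,hea] add [zmsm] -> 6 lines: llrl mmkv laxq zmsm vgkli aweqy
Hunk 6: at line 1 remove [laxq] add [fawj] -> 6 lines: llrl mmkv fawj zmsm vgkli aweqy
Hunk 7: at line 3 remove [zmsm,vgkli] add [sil] -> 5 lines: llrl mmkv fawj sil aweqy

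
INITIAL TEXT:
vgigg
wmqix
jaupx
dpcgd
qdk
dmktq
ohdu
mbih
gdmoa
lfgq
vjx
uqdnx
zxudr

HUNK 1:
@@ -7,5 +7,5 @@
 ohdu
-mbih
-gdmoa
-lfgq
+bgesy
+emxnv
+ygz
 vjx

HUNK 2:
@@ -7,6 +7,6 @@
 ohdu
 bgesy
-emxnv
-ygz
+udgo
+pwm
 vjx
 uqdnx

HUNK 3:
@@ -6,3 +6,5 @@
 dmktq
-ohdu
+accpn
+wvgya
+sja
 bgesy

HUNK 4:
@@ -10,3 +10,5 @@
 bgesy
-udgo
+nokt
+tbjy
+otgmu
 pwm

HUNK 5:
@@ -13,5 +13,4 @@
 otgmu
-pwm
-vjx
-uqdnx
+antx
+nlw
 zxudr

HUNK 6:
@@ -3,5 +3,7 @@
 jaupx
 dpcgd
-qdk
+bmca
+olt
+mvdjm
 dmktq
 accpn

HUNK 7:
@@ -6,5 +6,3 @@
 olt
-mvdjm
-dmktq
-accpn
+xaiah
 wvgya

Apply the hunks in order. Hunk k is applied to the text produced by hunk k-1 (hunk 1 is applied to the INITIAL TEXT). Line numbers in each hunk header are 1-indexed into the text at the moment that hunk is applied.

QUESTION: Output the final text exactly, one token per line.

Hunk 1: at line 7 remove [mbih,gdmoa,lfgq] add [bgesy,emxnv,ygz] -> 13 lines: vgigg wmqix jaupx dpcgd qdk dmktq ohdu bgesy emxnv ygz vjx uqdnx zxudr
Hunk 2: at line 7 remove [emxnv,ygz] add [udgo,pwm] -> 13 lines: vgigg wmqix jaupx dpcgd qdk dmktq ohdu bgesy udgo pwm vjx uqdnx zxudr
Hunk 3: at line 6 remove [ohdu] add [accpn,wvgya,sja] -> 15 lines: vgigg wmqix jaupx dpcgd qdk dmktq accpn wvgya sja bgesy udgo pwm vjx uqdnx zxudr
Hunk 4: at line 10 remove [udgo] add [nokt,tbjy,otgmu] -> 17 lines: vgigg wmqix jaupx dpcgd qdk dmktq accpn wvgya sja bgesy nokt tbjy otgmu pwm vjx uqdnx zxudr
Hunk 5: at line 13 remove [pwm,vjx,uqdnx] add [antx,nlw] -> 16 lines: vgigg wmqix jaupx dpcgd qdk dmktq accpn wvgya sja bgesy nokt tbjy otgmu antx nlw zxudr
Hunk 6: at line 3 remove [qdk] add [bmca,olt,mvdjm] -> 18 lines: vgigg wmqix jaupx dpcgd bmca olt mvdjm dmktq accpn wvgya sja bgesy nokt tbjy otgmu antx nlw zxudr
Hunk 7: at line 6 remove [mvdjm,dmktq,accpn] add [xaiah] -> 16 lines: vgigg wmqix jaupx dpcgd bmca olt xaiah wvgya sja bgesy nokt tbjy otgmu antx nlw zxudr

Answer: vgigg
wmqix
jaupx
dpcgd
bmca
olt
xaiah
wvgya
sja
bgesy
nokt
tbjy
otgmu
antx
nlw
zxudr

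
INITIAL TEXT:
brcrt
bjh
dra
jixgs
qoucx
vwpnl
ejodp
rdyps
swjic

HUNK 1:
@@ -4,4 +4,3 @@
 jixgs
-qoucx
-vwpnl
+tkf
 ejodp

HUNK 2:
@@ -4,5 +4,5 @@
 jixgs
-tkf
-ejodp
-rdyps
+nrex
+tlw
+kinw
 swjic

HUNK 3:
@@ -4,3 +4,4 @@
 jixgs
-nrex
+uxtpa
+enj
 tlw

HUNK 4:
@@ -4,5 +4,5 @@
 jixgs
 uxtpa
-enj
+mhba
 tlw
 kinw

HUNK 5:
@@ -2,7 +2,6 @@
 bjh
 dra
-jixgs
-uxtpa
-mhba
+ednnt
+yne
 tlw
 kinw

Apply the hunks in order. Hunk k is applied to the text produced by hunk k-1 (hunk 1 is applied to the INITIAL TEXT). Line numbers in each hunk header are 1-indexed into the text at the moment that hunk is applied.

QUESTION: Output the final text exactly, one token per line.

Hunk 1: at line 4 remove [qoucx,vwpnl] add [tkf] -> 8 lines: brcrt bjh dra jixgs tkf ejodp rdyps swjic
Hunk 2: at line 4 remove [tkf,ejodp,rdyps] add [nrex,tlw,kinw] -> 8 lines: brcrt bjh dra jixgs nrex tlw kinw swjic
Hunk 3: at line 4 remove [nrex] add [uxtpa,enj] -> 9 lines: brcrt bjh dra jixgs uxtpa enj tlw kinw swjic
Hunk 4: at line 4 remove [enj] add [mhba] -> 9 lines: brcrt bjh dra jixgs uxtpa mhba tlw kinw swjic
Hunk 5: at line 2 remove [jixgs,uxtpa,mhba] add [ednnt,yne] -> 8 lines: brcrt bjh dra ednnt yne tlw kinw swjic

Answer: brcrt
bjh
dra
ednnt
yne
tlw
kinw
swjic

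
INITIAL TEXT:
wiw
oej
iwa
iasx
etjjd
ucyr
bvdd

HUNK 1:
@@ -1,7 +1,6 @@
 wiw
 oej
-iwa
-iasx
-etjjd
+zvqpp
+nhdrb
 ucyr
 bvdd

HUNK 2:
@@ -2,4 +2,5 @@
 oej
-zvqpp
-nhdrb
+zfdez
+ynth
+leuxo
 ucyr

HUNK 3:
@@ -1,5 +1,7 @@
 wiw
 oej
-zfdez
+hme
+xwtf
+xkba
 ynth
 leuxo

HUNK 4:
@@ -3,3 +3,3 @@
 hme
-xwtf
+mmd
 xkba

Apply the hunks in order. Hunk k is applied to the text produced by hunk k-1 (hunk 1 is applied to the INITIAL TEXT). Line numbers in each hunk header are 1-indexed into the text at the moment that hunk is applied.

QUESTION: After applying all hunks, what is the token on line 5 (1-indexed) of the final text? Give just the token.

Answer: xkba

Derivation:
Hunk 1: at line 1 remove [iwa,iasx,etjjd] add [zvqpp,nhdrb] -> 6 lines: wiw oej zvqpp nhdrb ucyr bvdd
Hunk 2: at line 2 remove [zvqpp,nhdrb] add [zfdez,ynth,leuxo] -> 7 lines: wiw oej zfdez ynth leuxo ucyr bvdd
Hunk 3: at line 1 remove [zfdez] add [hme,xwtf,xkba] -> 9 lines: wiw oej hme xwtf xkba ynth leuxo ucyr bvdd
Hunk 4: at line 3 remove [xwtf] add [mmd] -> 9 lines: wiw oej hme mmd xkba ynth leuxo ucyr bvdd
Final line 5: xkba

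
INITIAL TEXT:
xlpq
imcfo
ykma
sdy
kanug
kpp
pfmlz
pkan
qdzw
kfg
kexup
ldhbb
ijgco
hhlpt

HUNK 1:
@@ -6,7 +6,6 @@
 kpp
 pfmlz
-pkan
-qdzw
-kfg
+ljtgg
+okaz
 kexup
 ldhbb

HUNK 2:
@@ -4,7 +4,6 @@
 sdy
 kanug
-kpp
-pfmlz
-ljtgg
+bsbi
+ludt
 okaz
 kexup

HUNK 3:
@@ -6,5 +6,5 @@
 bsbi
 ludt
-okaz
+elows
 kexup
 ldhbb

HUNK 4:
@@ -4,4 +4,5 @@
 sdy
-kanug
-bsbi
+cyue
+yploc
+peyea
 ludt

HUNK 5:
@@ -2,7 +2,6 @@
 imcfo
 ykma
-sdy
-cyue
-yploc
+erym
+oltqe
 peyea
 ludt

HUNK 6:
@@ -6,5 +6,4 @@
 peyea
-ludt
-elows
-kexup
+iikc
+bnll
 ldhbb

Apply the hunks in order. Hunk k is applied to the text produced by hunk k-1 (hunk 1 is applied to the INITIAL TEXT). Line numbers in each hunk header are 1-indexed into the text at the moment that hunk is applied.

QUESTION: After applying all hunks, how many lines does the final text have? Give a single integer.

Answer: 11

Derivation:
Hunk 1: at line 6 remove [pkan,qdzw,kfg] add [ljtgg,okaz] -> 13 lines: xlpq imcfo ykma sdy kanug kpp pfmlz ljtgg okaz kexup ldhbb ijgco hhlpt
Hunk 2: at line 4 remove [kpp,pfmlz,ljtgg] add [bsbi,ludt] -> 12 lines: xlpq imcfo ykma sdy kanug bsbi ludt okaz kexup ldhbb ijgco hhlpt
Hunk 3: at line 6 remove [okaz] add [elows] -> 12 lines: xlpq imcfo ykma sdy kanug bsbi ludt elows kexup ldhbb ijgco hhlpt
Hunk 4: at line 4 remove [kanug,bsbi] add [cyue,yploc,peyea] -> 13 lines: xlpq imcfo ykma sdy cyue yploc peyea ludt elows kexup ldhbb ijgco hhlpt
Hunk 5: at line 2 remove [sdy,cyue,yploc] add [erym,oltqe] -> 12 lines: xlpq imcfo ykma erym oltqe peyea ludt elows kexup ldhbb ijgco hhlpt
Hunk 6: at line 6 remove [ludt,elows,kexup] add [iikc,bnll] -> 11 lines: xlpq imcfo ykma erym oltqe peyea iikc bnll ldhbb ijgco hhlpt
Final line count: 11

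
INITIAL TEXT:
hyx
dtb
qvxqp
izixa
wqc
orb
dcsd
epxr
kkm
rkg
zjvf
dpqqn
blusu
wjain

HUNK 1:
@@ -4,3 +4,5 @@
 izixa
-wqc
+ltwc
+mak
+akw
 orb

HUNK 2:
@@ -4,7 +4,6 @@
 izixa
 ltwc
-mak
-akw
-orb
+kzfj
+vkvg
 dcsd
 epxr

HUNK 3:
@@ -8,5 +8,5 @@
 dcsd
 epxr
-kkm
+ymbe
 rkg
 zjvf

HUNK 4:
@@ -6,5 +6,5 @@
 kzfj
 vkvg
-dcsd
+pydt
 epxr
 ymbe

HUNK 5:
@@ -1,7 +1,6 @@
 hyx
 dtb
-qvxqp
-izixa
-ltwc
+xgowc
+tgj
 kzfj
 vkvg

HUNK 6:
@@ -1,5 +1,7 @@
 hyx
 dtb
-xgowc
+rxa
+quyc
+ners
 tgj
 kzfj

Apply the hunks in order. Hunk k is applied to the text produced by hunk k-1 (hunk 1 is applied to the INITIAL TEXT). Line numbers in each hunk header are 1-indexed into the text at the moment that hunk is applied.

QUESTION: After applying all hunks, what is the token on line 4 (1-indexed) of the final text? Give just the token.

Answer: quyc

Derivation:
Hunk 1: at line 4 remove [wqc] add [ltwc,mak,akw] -> 16 lines: hyx dtb qvxqp izixa ltwc mak akw orb dcsd epxr kkm rkg zjvf dpqqn blusu wjain
Hunk 2: at line 4 remove [mak,akw,orb] add [kzfj,vkvg] -> 15 lines: hyx dtb qvxqp izixa ltwc kzfj vkvg dcsd epxr kkm rkg zjvf dpqqn blusu wjain
Hunk 3: at line 8 remove [kkm] add [ymbe] -> 15 lines: hyx dtb qvxqp izixa ltwc kzfj vkvg dcsd epxr ymbe rkg zjvf dpqqn blusu wjain
Hunk 4: at line 6 remove [dcsd] add [pydt] -> 15 lines: hyx dtb qvxqp izixa ltwc kzfj vkvg pydt epxr ymbe rkg zjvf dpqqn blusu wjain
Hunk 5: at line 1 remove [qvxqp,izixa,ltwc] add [xgowc,tgj] -> 14 lines: hyx dtb xgowc tgj kzfj vkvg pydt epxr ymbe rkg zjvf dpqqn blusu wjain
Hunk 6: at line 1 remove [xgowc] add [rxa,quyc,ners] -> 16 lines: hyx dtb rxa quyc ners tgj kzfj vkvg pydt epxr ymbe rkg zjvf dpqqn blusu wjain
Final line 4: quyc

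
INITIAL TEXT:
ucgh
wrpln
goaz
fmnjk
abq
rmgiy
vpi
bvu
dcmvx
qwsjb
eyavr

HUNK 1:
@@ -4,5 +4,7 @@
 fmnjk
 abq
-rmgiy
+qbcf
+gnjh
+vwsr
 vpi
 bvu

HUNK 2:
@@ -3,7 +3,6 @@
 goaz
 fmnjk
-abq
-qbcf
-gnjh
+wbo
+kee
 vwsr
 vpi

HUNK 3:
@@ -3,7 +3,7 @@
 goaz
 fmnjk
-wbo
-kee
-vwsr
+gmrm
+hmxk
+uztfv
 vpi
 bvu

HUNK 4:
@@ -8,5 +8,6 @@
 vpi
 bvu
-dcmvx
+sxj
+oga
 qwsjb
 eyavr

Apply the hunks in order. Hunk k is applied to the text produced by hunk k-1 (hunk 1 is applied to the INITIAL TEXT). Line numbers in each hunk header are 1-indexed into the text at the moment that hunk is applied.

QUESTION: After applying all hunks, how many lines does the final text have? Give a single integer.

Answer: 13

Derivation:
Hunk 1: at line 4 remove [rmgiy] add [qbcf,gnjh,vwsr] -> 13 lines: ucgh wrpln goaz fmnjk abq qbcf gnjh vwsr vpi bvu dcmvx qwsjb eyavr
Hunk 2: at line 3 remove [abq,qbcf,gnjh] add [wbo,kee] -> 12 lines: ucgh wrpln goaz fmnjk wbo kee vwsr vpi bvu dcmvx qwsjb eyavr
Hunk 3: at line 3 remove [wbo,kee,vwsr] add [gmrm,hmxk,uztfv] -> 12 lines: ucgh wrpln goaz fmnjk gmrm hmxk uztfv vpi bvu dcmvx qwsjb eyavr
Hunk 4: at line 8 remove [dcmvx] add [sxj,oga] -> 13 lines: ucgh wrpln goaz fmnjk gmrm hmxk uztfv vpi bvu sxj oga qwsjb eyavr
Final line count: 13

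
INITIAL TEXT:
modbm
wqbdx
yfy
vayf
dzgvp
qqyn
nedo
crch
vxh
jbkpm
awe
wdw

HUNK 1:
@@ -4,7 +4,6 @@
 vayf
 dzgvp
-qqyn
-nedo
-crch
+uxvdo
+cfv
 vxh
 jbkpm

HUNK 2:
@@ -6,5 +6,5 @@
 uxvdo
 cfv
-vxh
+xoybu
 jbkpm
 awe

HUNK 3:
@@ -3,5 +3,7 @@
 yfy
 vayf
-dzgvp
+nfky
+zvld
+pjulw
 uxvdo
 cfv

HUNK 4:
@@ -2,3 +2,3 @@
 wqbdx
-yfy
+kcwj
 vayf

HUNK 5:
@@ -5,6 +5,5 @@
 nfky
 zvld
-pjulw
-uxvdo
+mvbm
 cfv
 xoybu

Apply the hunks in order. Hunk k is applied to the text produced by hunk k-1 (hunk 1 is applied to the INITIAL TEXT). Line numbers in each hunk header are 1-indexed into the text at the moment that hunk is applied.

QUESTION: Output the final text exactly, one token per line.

Hunk 1: at line 4 remove [qqyn,nedo,crch] add [uxvdo,cfv] -> 11 lines: modbm wqbdx yfy vayf dzgvp uxvdo cfv vxh jbkpm awe wdw
Hunk 2: at line 6 remove [vxh] add [xoybu] -> 11 lines: modbm wqbdx yfy vayf dzgvp uxvdo cfv xoybu jbkpm awe wdw
Hunk 3: at line 3 remove [dzgvp] add [nfky,zvld,pjulw] -> 13 lines: modbm wqbdx yfy vayf nfky zvld pjulw uxvdo cfv xoybu jbkpm awe wdw
Hunk 4: at line 2 remove [yfy] add [kcwj] -> 13 lines: modbm wqbdx kcwj vayf nfky zvld pjulw uxvdo cfv xoybu jbkpm awe wdw
Hunk 5: at line 5 remove [pjulw,uxvdo] add [mvbm] -> 12 lines: modbm wqbdx kcwj vayf nfky zvld mvbm cfv xoybu jbkpm awe wdw

Answer: modbm
wqbdx
kcwj
vayf
nfky
zvld
mvbm
cfv
xoybu
jbkpm
awe
wdw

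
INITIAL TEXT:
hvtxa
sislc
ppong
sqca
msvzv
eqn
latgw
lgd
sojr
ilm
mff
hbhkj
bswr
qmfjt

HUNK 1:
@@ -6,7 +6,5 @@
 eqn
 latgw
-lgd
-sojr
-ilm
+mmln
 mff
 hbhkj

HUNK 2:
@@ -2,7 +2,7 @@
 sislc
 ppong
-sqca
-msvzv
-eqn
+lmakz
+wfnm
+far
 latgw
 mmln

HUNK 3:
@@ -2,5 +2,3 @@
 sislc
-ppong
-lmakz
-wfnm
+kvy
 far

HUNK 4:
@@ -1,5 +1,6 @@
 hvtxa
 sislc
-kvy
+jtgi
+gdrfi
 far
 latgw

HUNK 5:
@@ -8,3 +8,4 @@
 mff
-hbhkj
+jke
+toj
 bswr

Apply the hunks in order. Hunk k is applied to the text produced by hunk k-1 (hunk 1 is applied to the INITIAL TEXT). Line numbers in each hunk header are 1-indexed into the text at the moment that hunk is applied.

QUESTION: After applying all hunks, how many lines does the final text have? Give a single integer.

Hunk 1: at line 6 remove [lgd,sojr,ilm] add [mmln] -> 12 lines: hvtxa sislc ppong sqca msvzv eqn latgw mmln mff hbhkj bswr qmfjt
Hunk 2: at line 2 remove [sqca,msvzv,eqn] add [lmakz,wfnm,far] -> 12 lines: hvtxa sislc ppong lmakz wfnm far latgw mmln mff hbhkj bswr qmfjt
Hunk 3: at line 2 remove [ppong,lmakz,wfnm] add [kvy] -> 10 lines: hvtxa sislc kvy far latgw mmln mff hbhkj bswr qmfjt
Hunk 4: at line 1 remove [kvy] add [jtgi,gdrfi] -> 11 lines: hvtxa sislc jtgi gdrfi far latgw mmln mff hbhkj bswr qmfjt
Hunk 5: at line 8 remove [hbhkj] add [jke,toj] -> 12 lines: hvtxa sislc jtgi gdrfi far latgw mmln mff jke toj bswr qmfjt
Final line count: 12

Answer: 12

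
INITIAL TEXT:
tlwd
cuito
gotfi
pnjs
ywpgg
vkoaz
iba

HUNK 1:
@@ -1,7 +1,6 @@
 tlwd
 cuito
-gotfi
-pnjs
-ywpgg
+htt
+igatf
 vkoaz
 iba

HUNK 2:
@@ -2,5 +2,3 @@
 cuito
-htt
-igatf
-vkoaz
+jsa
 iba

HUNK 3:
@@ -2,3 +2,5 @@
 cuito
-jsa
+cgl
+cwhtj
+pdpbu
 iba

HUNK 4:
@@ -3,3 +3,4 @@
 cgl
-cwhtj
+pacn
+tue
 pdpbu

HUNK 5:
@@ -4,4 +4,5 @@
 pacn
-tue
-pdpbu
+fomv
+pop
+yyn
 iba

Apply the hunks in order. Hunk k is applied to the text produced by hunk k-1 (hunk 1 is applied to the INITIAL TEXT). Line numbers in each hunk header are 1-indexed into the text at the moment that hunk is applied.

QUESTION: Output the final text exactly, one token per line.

Answer: tlwd
cuito
cgl
pacn
fomv
pop
yyn
iba

Derivation:
Hunk 1: at line 1 remove [gotfi,pnjs,ywpgg] add [htt,igatf] -> 6 lines: tlwd cuito htt igatf vkoaz iba
Hunk 2: at line 2 remove [htt,igatf,vkoaz] add [jsa] -> 4 lines: tlwd cuito jsa iba
Hunk 3: at line 2 remove [jsa] add [cgl,cwhtj,pdpbu] -> 6 lines: tlwd cuito cgl cwhtj pdpbu iba
Hunk 4: at line 3 remove [cwhtj] add [pacn,tue] -> 7 lines: tlwd cuito cgl pacn tue pdpbu iba
Hunk 5: at line 4 remove [tue,pdpbu] add [fomv,pop,yyn] -> 8 lines: tlwd cuito cgl pacn fomv pop yyn iba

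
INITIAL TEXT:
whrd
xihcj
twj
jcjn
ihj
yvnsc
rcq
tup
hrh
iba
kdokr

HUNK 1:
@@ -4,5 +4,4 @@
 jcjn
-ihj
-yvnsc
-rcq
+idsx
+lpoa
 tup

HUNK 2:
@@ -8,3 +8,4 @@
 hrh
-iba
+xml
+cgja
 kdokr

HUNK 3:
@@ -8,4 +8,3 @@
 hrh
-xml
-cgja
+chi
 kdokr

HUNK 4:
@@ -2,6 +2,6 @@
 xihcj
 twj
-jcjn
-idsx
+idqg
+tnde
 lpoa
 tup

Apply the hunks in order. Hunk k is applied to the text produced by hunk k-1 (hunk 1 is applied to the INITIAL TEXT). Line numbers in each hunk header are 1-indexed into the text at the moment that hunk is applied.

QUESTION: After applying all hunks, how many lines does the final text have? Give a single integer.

Hunk 1: at line 4 remove [ihj,yvnsc,rcq] add [idsx,lpoa] -> 10 lines: whrd xihcj twj jcjn idsx lpoa tup hrh iba kdokr
Hunk 2: at line 8 remove [iba] add [xml,cgja] -> 11 lines: whrd xihcj twj jcjn idsx lpoa tup hrh xml cgja kdokr
Hunk 3: at line 8 remove [xml,cgja] add [chi] -> 10 lines: whrd xihcj twj jcjn idsx lpoa tup hrh chi kdokr
Hunk 4: at line 2 remove [jcjn,idsx] add [idqg,tnde] -> 10 lines: whrd xihcj twj idqg tnde lpoa tup hrh chi kdokr
Final line count: 10

Answer: 10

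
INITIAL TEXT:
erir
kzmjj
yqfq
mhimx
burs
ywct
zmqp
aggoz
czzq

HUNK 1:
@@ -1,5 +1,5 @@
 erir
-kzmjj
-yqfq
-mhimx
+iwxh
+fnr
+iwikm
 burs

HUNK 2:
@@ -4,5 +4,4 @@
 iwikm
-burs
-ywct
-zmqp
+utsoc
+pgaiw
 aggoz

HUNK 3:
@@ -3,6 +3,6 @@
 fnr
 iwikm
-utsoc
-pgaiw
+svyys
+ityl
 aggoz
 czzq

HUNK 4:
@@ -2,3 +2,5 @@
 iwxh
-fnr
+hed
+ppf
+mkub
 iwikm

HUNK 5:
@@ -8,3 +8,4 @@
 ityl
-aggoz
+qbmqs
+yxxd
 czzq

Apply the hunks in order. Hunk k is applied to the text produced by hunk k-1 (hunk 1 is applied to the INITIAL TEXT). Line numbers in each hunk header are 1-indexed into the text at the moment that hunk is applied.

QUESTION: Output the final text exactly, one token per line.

Hunk 1: at line 1 remove [kzmjj,yqfq,mhimx] add [iwxh,fnr,iwikm] -> 9 lines: erir iwxh fnr iwikm burs ywct zmqp aggoz czzq
Hunk 2: at line 4 remove [burs,ywct,zmqp] add [utsoc,pgaiw] -> 8 lines: erir iwxh fnr iwikm utsoc pgaiw aggoz czzq
Hunk 3: at line 3 remove [utsoc,pgaiw] add [svyys,ityl] -> 8 lines: erir iwxh fnr iwikm svyys ityl aggoz czzq
Hunk 4: at line 2 remove [fnr] add [hed,ppf,mkub] -> 10 lines: erir iwxh hed ppf mkub iwikm svyys ityl aggoz czzq
Hunk 5: at line 8 remove [aggoz] add [qbmqs,yxxd] -> 11 lines: erir iwxh hed ppf mkub iwikm svyys ityl qbmqs yxxd czzq

Answer: erir
iwxh
hed
ppf
mkub
iwikm
svyys
ityl
qbmqs
yxxd
czzq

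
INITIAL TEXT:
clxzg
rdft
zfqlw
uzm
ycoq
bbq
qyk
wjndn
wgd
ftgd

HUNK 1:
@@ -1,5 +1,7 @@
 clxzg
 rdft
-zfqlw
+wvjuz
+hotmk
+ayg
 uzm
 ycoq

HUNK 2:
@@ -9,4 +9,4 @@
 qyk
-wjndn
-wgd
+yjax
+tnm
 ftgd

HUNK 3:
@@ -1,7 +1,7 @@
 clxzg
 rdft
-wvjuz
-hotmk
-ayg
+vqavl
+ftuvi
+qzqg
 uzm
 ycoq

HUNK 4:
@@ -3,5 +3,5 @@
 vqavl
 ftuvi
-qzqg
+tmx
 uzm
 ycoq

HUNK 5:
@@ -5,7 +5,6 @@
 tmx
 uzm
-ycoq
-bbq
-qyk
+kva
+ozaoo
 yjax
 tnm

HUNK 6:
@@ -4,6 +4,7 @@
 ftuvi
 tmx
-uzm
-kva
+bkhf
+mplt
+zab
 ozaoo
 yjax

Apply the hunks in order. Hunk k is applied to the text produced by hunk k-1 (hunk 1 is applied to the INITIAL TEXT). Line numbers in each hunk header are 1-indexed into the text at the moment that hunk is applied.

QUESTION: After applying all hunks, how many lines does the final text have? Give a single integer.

Hunk 1: at line 1 remove [zfqlw] add [wvjuz,hotmk,ayg] -> 12 lines: clxzg rdft wvjuz hotmk ayg uzm ycoq bbq qyk wjndn wgd ftgd
Hunk 2: at line 9 remove [wjndn,wgd] add [yjax,tnm] -> 12 lines: clxzg rdft wvjuz hotmk ayg uzm ycoq bbq qyk yjax tnm ftgd
Hunk 3: at line 1 remove [wvjuz,hotmk,ayg] add [vqavl,ftuvi,qzqg] -> 12 lines: clxzg rdft vqavl ftuvi qzqg uzm ycoq bbq qyk yjax tnm ftgd
Hunk 4: at line 3 remove [qzqg] add [tmx] -> 12 lines: clxzg rdft vqavl ftuvi tmx uzm ycoq bbq qyk yjax tnm ftgd
Hunk 5: at line 5 remove [ycoq,bbq,qyk] add [kva,ozaoo] -> 11 lines: clxzg rdft vqavl ftuvi tmx uzm kva ozaoo yjax tnm ftgd
Hunk 6: at line 4 remove [uzm,kva] add [bkhf,mplt,zab] -> 12 lines: clxzg rdft vqavl ftuvi tmx bkhf mplt zab ozaoo yjax tnm ftgd
Final line count: 12

Answer: 12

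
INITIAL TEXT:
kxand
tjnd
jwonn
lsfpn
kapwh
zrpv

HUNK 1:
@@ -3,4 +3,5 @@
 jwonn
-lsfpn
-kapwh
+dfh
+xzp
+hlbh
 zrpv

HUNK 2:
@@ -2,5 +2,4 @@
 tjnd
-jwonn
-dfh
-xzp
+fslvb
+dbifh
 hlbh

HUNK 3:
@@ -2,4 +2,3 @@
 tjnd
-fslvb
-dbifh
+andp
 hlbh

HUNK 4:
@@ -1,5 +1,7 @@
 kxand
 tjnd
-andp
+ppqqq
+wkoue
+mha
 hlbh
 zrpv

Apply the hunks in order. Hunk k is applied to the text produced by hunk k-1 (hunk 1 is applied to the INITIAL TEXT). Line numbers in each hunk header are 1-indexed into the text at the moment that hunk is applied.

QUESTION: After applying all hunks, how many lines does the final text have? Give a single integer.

Hunk 1: at line 3 remove [lsfpn,kapwh] add [dfh,xzp,hlbh] -> 7 lines: kxand tjnd jwonn dfh xzp hlbh zrpv
Hunk 2: at line 2 remove [jwonn,dfh,xzp] add [fslvb,dbifh] -> 6 lines: kxand tjnd fslvb dbifh hlbh zrpv
Hunk 3: at line 2 remove [fslvb,dbifh] add [andp] -> 5 lines: kxand tjnd andp hlbh zrpv
Hunk 4: at line 1 remove [andp] add [ppqqq,wkoue,mha] -> 7 lines: kxand tjnd ppqqq wkoue mha hlbh zrpv
Final line count: 7

Answer: 7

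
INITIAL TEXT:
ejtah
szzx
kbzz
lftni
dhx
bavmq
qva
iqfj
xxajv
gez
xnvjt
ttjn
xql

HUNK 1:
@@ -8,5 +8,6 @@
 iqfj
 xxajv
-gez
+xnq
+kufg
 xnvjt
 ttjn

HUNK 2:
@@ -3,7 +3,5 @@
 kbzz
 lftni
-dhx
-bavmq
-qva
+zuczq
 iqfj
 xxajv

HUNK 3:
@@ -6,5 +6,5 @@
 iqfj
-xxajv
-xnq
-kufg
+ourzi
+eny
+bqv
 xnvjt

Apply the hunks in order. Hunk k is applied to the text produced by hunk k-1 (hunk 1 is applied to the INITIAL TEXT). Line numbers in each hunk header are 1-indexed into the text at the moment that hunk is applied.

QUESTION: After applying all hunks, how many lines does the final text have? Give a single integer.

Answer: 12

Derivation:
Hunk 1: at line 8 remove [gez] add [xnq,kufg] -> 14 lines: ejtah szzx kbzz lftni dhx bavmq qva iqfj xxajv xnq kufg xnvjt ttjn xql
Hunk 2: at line 3 remove [dhx,bavmq,qva] add [zuczq] -> 12 lines: ejtah szzx kbzz lftni zuczq iqfj xxajv xnq kufg xnvjt ttjn xql
Hunk 3: at line 6 remove [xxajv,xnq,kufg] add [ourzi,eny,bqv] -> 12 lines: ejtah szzx kbzz lftni zuczq iqfj ourzi eny bqv xnvjt ttjn xql
Final line count: 12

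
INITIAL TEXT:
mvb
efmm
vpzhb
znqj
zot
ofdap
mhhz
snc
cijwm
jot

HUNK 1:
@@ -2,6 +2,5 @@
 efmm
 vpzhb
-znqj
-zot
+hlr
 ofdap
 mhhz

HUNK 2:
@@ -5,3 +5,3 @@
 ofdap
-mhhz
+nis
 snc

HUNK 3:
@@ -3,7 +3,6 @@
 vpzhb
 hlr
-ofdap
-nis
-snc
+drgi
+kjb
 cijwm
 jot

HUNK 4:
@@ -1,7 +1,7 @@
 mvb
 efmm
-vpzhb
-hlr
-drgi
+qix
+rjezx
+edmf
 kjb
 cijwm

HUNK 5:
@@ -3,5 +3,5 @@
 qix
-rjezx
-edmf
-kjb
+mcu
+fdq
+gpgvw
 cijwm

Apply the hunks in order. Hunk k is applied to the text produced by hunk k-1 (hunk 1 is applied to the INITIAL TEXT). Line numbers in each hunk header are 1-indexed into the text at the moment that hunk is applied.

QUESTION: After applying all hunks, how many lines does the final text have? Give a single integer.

Hunk 1: at line 2 remove [znqj,zot] add [hlr] -> 9 lines: mvb efmm vpzhb hlr ofdap mhhz snc cijwm jot
Hunk 2: at line 5 remove [mhhz] add [nis] -> 9 lines: mvb efmm vpzhb hlr ofdap nis snc cijwm jot
Hunk 3: at line 3 remove [ofdap,nis,snc] add [drgi,kjb] -> 8 lines: mvb efmm vpzhb hlr drgi kjb cijwm jot
Hunk 4: at line 1 remove [vpzhb,hlr,drgi] add [qix,rjezx,edmf] -> 8 lines: mvb efmm qix rjezx edmf kjb cijwm jot
Hunk 5: at line 3 remove [rjezx,edmf,kjb] add [mcu,fdq,gpgvw] -> 8 lines: mvb efmm qix mcu fdq gpgvw cijwm jot
Final line count: 8

Answer: 8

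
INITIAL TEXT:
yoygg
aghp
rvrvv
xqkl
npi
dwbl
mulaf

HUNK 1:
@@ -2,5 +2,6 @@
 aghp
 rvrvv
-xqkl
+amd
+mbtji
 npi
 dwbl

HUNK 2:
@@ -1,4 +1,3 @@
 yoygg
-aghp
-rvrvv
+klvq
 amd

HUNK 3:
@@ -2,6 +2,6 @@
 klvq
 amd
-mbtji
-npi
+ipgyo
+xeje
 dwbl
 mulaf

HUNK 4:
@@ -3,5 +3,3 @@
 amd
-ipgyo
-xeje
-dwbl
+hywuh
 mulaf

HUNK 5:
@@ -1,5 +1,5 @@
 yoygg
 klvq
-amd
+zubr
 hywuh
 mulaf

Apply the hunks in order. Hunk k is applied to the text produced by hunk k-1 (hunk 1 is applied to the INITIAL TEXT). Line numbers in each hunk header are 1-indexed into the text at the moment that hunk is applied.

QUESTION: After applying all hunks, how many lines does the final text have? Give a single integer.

Answer: 5

Derivation:
Hunk 1: at line 2 remove [xqkl] add [amd,mbtji] -> 8 lines: yoygg aghp rvrvv amd mbtji npi dwbl mulaf
Hunk 2: at line 1 remove [aghp,rvrvv] add [klvq] -> 7 lines: yoygg klvq amd mbtji npi dwbl mulaf
Hunk 3: at line 2 remove [mbtji,npi] add [ipgyo,xeje] -> 7 lines: yoygg klvq amd ipgyo xeje dwbl mulaf
Hunk 4: at line 3 remove [ipgyo,xeje,dwbl] add [hywuh] -> 5 lines: yoygg klvq amd hywuh mulaf
Hunk 5: at line 1 remove [amd] add [zubr] -> 5 lines: yoygg klvq zubr hywuh mulaf
Final line count: 5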